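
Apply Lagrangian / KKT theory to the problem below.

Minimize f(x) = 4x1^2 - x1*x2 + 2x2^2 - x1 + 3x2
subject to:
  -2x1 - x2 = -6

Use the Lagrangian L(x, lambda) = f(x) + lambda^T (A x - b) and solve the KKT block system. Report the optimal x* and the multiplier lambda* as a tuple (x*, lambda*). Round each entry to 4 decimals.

Form the Lagrangian:
  L(x, lambda) = (1/2) x^T Q x + c^T x + lambda^T (A x - b)
Stationarity (grad_x L = 0): Q x + c + A^T lambda = 0.
Primal feasibility: A x = b.

This gives the KKT block system:
  [ Q   A^T ] [ x     ]   [-c ]
  [ A    0  ] [ lambda ] = [ b ]

Solving the linear system:
  x*      = (2.1786, 1.6429)
  lambda* = (7.3929)
  f(x*)   = 23.5536

x* = (2.1786, 1.6429), lambda* = (7.3929)


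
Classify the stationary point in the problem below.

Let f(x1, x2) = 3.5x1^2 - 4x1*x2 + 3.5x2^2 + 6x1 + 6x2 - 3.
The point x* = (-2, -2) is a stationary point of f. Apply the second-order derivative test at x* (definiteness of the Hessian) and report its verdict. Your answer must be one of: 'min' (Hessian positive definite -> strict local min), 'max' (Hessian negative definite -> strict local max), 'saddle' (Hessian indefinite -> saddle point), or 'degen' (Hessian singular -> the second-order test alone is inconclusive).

Compute the Hessian H = grad^2 f:
  H = [[7, -4], [-4, 7]]
Verify stationarity: grad f(x*) = H x* + g = (0, 0).
Eigenvalues of H: 3, 11.
Both eigenvalues > 0, so H is positive definite -> x* is a strict local min.

min


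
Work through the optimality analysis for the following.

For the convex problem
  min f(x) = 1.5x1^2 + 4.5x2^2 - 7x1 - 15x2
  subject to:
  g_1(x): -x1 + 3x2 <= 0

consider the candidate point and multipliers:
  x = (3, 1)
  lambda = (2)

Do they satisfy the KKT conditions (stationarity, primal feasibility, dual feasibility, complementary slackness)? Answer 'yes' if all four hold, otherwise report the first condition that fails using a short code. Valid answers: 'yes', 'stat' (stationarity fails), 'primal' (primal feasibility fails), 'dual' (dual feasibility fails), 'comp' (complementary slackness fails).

Gradient of f: grad f(x) = Q x + c = (2, -6)
Constraint values g_i(x) = a_i^T x - b_i:
  g_1((3, 1)) = 0
Stationarity residual: grad f(x) + sum_i lambda_i a_i = (0, 0)
  -> stationarity OK
Primal feasibility (all g_i <= 0): OK
Dual feasibility (all lambda_i >= 0): OK
Complementary slackness (lambda_i * g_i(x) = 0 for all i): OK

Verdict: yes, KKT holds.

yes


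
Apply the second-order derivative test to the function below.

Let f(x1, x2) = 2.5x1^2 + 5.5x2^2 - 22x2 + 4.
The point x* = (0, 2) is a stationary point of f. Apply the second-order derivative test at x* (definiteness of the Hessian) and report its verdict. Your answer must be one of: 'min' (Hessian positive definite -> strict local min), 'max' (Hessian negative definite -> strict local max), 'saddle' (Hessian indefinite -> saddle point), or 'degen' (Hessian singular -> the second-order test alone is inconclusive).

Compute the Hessian H = grad^2 f:
  H = [[5, 0], [0, 11]]
Verify stationarity: grad f(x*) = H x* + g = (0, 0).
Eigenvalues of H: 5, 11.
Both eigenvalues > 0, so H is positive definite -> x* is a strict local min.

min


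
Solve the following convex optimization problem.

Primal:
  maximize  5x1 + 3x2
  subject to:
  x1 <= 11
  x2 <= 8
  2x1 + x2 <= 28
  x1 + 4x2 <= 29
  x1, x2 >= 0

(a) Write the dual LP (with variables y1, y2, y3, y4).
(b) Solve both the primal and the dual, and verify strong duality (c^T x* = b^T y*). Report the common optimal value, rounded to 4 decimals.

The standard primal-dual pair for 'max c^T x s.t. A x <= b, x >= 0' is:
  Dual:  min b^T y  s.t.  A^T y >= c,  y >= 0.

So the dual LP is:
  minimize  11y1 + 8y2 + 28y3 + 29y4
  subject to:
    y1 + 2y3 + y4 >= 5
    y2 + y3 + 4y4 >= 3
    y1, y2, y3, y4 >= 0

Solving the primal: x* = (11, 4.5).
  primal value c^T x* = 68.5.
Solving the dual: y* = (4.25, 0, 0, 0.75).
  dual value b^T y* = 68.5.
Strong duality: c^T x* = b^T y*. Confirmed.

68.5


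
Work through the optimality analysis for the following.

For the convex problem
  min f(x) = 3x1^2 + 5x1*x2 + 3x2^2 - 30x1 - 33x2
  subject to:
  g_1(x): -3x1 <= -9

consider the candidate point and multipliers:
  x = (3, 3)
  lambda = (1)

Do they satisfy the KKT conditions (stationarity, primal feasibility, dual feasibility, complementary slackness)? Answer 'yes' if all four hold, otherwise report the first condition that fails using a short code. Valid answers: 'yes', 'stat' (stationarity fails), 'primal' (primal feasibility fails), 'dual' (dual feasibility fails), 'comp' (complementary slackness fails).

Gradient of f: grad f(x) = Q x + c = (3, 0)
Constraint values g_i(x) = a_i^T x - b_i:
  g_1((3, 3)) = 0
Stationarity residual: grad f(x) + sum_i lambda_i a_i = (0, 0)
  -> stationarity OK
Primal feasibility (all g_i <= 0): OK
Dual feasibility (all lambda_i >= 0): OK
Complementary slackness (lambda_i * g_i(x) = 0 for all i): OK

Verdict: yes, KKT holds.

yes


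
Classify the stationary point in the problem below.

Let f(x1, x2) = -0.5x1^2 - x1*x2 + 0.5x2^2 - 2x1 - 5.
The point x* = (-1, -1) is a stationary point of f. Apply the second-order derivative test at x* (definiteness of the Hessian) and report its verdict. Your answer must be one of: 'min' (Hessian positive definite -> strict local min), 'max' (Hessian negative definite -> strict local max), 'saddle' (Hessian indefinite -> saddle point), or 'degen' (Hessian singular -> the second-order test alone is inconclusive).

Compute the Hessian H = grad^2 f:
  H = [[-1, -1], [-1, 1]]
Verify stationarity: grad f(x*) = H x* + g = (0, 0).
Eigenvalues of H: -1.4142, 1.4142.
Eigenvalues have mixed signs, so H is indefinite -> x* is a saddle point.

saddle


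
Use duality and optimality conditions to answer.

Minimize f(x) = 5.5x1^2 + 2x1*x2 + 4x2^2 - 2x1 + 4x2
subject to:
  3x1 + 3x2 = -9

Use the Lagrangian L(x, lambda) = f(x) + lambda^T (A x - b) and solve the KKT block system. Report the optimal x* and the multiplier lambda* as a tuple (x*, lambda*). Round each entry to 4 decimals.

Form the Lagrangian:
  L(x, lambda) = (1/2) x^T Q x + c^T x + lambda^T (A x - b)
Stationarity (grad_x L = 0): Q x + c + A^T lambda = 0.
Primal feasibility: A x = b.

This gives the KKT block system:
  [ Q   A^T ] [ x     ]   [-c ]
  [ A    0  ] [ lambda ] = [ b ]

Solving the linear system:
  x*      = (-0.8, -2.2)
  lambda* = (5.0667)
  f(x*)   = 19.2

x* = (-0.8, -2.2), lambda* = (5.0667)


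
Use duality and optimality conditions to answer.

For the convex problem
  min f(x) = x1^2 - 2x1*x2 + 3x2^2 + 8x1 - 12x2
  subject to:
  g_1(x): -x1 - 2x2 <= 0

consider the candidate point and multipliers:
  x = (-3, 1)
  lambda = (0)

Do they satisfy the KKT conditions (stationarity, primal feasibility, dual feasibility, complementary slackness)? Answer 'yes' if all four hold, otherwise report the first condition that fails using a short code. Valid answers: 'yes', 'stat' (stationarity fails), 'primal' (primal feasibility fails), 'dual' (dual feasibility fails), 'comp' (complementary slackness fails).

Gradient of f: grad f(x) = Q x + c = (0, 0)
Constraint values g_i(x) = a_i^T x - b_i:
  g_1((-3, 1)) = 1
Stationarity residual: grad f(x) + sum_i lambda_i a_i = (0, 0)
  -> stationarity OK
Primal feasibility (all g_i <= 0): FAILS
Dual feasibility (all lambda_i >= 0): OK
Complementary slackness (lambda_i * g_i(x) = 0 for all i): OK

Verdict: the first failing condition is primal_feasibility -> primal.

primal


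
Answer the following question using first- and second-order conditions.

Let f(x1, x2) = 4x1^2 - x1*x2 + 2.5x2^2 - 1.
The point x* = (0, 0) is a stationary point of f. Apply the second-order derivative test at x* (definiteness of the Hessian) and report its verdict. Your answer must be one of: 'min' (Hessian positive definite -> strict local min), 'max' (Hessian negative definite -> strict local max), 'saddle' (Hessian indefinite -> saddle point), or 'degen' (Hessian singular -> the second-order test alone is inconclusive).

Compute the Hessian H = grad^2 f:
  H = [[8, -1], [-1, 5]]
Verify stationarity: grad f(x*) = H x* + g = (0, 0).
Eigenvalues of H: 4.6972, 8.3028.
Both eigenvalues > 0, so H is positive definite -> x* is a strict local min.

min


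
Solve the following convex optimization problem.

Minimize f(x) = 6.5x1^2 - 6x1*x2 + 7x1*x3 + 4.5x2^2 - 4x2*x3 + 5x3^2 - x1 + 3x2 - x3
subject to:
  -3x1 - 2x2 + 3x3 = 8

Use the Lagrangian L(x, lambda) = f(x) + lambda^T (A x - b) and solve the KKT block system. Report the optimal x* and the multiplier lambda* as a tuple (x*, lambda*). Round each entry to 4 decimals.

Form the Lagrangian:
  L(x, lambda) = (1/2) x^T Q x + c^T x + lambda^T (A x - b)
Stationarity (grad_x L = 0): Q x + c + A^T lambda = 0.
Primal feasibility: A x = b.

This gives the KKT block system:
  [ Q   A^T ] [ x     ]   [-c ]
  [ A    0  ] [ lambda ] = [ b ]

Solving the linear system:
  x*      = (-1.1359, -0.9777, 0.879)
  lambda* = (-1.2495)
  f(x*)   = 3.6601

x* = (-1.1359, -0.9777, 0.879), lambda* = (-1.2495)


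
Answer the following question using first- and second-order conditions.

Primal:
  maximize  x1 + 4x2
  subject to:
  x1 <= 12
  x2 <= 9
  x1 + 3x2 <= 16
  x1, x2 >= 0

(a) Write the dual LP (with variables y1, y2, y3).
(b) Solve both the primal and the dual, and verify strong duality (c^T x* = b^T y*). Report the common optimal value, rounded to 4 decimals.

The standard primal-dual pair for 'max c^T x s.t. A x <= b, x >= 0' is:
  Dual:  min b^T y  s.t.  A^T y >= c,  y >= 0.

So the dual LP is:
  minimize  12y1 + 9y2 + 16y3
  subject to:
    y1 + y3 >= 1
    y2 + 3y3 >= 4
    y1, y2, y3 >= 0

Solving the primal: x* = (0, 5.3333).
  primal value c^T x* = 21.3333.
Solving the dual: y* = (0, 0, 1.3333).
  dual value b^T y* = 21.3333.
Strong duality: c^T x* = b^T y*. Confirmed.

21.3333


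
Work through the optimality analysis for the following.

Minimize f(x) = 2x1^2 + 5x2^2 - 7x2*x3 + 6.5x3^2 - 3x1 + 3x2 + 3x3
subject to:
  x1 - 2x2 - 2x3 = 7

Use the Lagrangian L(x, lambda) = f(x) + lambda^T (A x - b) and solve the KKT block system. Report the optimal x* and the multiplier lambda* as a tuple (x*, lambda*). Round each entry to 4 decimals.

Form the Lagrangian:
  L(x, lambda) = (1/2) x^T Q x + c^T x + lambda^T (A x - b)
Stationarity (grad_x L = 0): Q x + c + A^T lambda = 0.
Primal feasibility: A x = b.

This gives the KKT block system:
  [ Q   A^T ] [ x     ]   [-c ]
  [ A    0  ] [ lambda ] = [ b ]

Solving the linear system:
  x*      = (1.1724, -1.575, -1.3388)
  lambda* = (-1.6895)
  f(x*)   = -0.2162

x* = (1.1724, -1.575, -1.3388), lambda* = (-1.6895)


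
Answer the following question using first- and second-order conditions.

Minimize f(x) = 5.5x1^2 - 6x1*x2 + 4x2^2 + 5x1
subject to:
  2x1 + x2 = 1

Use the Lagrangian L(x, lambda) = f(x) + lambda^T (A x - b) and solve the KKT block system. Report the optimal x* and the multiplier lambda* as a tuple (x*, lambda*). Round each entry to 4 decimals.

Form the Lagrangian:
  L(x, lambda) = (1/2) x^T Q x + c^T x + lambda^T (A x - b)
Stationarity (grad_x L = 0): Q x + c + A^T lambda = 0.
Primal feasibility: A x = b.

This gives the KKT block system:
  [ Q   A^T ] [ x     ]   [-c ]
  [ A    0  ] [ lambda ] = [ b ]

Solving the linear system:
  x*      = (0.2537, 0.4925)
  lambda* = (-2.4179)
  f(x*)   = 1.8433

x* = (0.2537, 0.4925), lambda* = (-2.4179)


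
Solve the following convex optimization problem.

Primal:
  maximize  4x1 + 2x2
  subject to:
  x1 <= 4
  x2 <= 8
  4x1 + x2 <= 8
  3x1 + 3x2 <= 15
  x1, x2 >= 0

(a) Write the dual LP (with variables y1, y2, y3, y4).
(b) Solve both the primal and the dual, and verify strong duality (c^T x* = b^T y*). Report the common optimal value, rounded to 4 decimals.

The standard primal-dual pair for 'max c^T x s.t. A x <= b, x >= 0' is:
  Dual:  min b^T y  s.t.  A^T y >= c,  y >= 0.

So the dual LP is:
  minimize  4y1 + 8y2 + 8y3 + 15y4
  subject to:
    y1 + 4y3 + 3y4 >= 4
    y2 + y3 + 3y4 >= 2
    y1, y2, y3, y4 >= 0

Solving the primal: x* = (1, 4).
  primal value c^T x* = 12.
Solving the dual: y* = (0, 0, 0.6667, 0.4444).
  dual value b^T y* = 12.
Strong duality: c^T x* = b^T y*. Confirmed.

12


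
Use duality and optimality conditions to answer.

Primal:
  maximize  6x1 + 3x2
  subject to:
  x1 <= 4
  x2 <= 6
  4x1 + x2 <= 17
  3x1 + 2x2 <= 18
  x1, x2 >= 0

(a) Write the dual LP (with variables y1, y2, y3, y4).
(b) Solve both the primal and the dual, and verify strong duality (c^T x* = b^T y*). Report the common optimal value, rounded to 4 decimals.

The standard primal-dual pair for 'max c^T x s.t. A x <= b, x >= 0' is:
  Dual:  min b^T y  s.t.  A^T y >= c,  y >= 0.

So the dual LP is:
  minimize  4y1 + 6y2 + 17y3 + 18y4
  subject to:
    y1 + 4y3 + 3y4 >= 6
    y2 + y3 + 2y4 >= 3
    y1, y2, y3, y4 >= 0

Solving the primal: x* = (3.2, 4.2).
  primal value c^T x* = 31.8.
Solving the dual: y* = (0, 0, 0.6, 1.2).
  dual value b^T y* = 31.8.
Strong duality: c^T x* = b^T y*. Confirmed.

31.8


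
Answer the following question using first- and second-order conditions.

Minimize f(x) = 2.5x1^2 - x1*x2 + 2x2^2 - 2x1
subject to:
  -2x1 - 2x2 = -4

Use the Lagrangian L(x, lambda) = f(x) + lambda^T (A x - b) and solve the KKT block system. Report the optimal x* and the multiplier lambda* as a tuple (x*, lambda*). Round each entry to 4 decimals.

Form the Lagrangian:
  L(x, lambda) = (1/2) x^T Q x + c^T x + lambda^T (A x - b)
Stationarity (grad_x L = 0): Q x + c + A^T lambda = 0.
Primal feasibility: A x = b.

This gives the KKT block system:
  [ Q   A^T ] [ x     ]   [-c ]
  [ A    0  ] [ lambda ] = [ b ]

Solving the linear system:
  x*      = (1.0909, 0.9091)
  lambda* = (1.2727)
  f(x*)   = 1.4545

x* = (1.0909, 0.9091), lambda* = (1.2727)


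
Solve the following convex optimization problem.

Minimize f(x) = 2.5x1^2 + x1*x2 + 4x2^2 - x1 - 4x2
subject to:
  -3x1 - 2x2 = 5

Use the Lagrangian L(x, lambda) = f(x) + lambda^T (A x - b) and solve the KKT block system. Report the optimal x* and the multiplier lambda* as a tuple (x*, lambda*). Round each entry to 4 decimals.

Form the Lagrangian:
  L(x, lambda) = (1/2) x^T Q x + c^T x + lambda^T (A x - b)
Stationarity (grad_x L = 0): Q x + c + A^T lambda = 0.
Primal feasibility: A x = b.

This gives the KKT block system:
  [ Q   A^T ] [ x     ]   [-c ]
  [ A    0  ] [ lambda ] = [ b ]

Solving the linear system:
  x*      = (-1.625, -0.0625)
  lambda* = (-3.0625)
  f(x*)   = 8.5937

x* = (-1.625, -0.0625), lambda* = (-3.0625)


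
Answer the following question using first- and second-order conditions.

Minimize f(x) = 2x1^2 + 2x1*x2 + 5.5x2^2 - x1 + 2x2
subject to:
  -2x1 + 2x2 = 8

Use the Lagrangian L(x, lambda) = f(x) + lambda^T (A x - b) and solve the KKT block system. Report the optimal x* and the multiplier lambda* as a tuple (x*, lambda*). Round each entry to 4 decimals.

Form the Lagrangian:
  L(x, lambda) = (1/2) x^T Q x + c^T x + lambda^T (A x - b)
Stationarity (grad_x L = 0): Q x + c + A^T lambda = 0.
Primal feasibility: A x = b.

This gives the KKT block system:
  [ Q   A^T ] [ x     ]   [-c ]
  [ A    0  ] [ lambda ] = [ b ]

Solving the linear system:
  x*      = (-2.7895, 1.2105)
  lambda* = (-4.8684)
  f(x*)   = 22.0789

x* = (-2.7895, 1.2105), lambda* = (-4.8684)


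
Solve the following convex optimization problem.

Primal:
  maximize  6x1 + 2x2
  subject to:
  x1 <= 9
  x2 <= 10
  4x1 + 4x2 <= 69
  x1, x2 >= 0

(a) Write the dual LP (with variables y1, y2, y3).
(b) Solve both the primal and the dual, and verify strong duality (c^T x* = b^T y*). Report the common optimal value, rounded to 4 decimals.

The standard primal-dual pair for 'max c^T x s.t. A x <= b, x >= 0' is:
  Dual:  min b^T y  s.t.  A^T y >= c,  y >= 0.

So the dual LP is:
  minimize  9y1 + 10y2 + 69y3
  subject to:
    y1 + 4y3 >= 6
    y2 + 4y3 >= 2
    y1, y2, y3 >= 0

Solving the primal: x* = (9, 8.25).
  primal value c^T x* = 70.5.
Solving the dual: y* = (4, 0, 0.5).
  dual value b^T y* = 70.5.
Strong duality: c^T x* = b^T y*. Confirmed.

70.5


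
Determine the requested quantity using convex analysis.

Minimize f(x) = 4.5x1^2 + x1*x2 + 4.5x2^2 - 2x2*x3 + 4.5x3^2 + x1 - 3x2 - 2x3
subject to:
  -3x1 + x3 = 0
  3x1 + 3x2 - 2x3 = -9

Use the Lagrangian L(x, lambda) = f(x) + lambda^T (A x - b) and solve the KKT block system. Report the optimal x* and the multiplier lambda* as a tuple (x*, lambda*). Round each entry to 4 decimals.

Form the Lagrangian:
  L(x, lambda) = (1/2) x^T Q x + c^T x + lambda^T (A x - b)
Stationarity (grad_x L = 0): Q x + c + A^T lambda = 0.
Primal feasibility: A x = b.

This gives the KKT block system:
  [ Q   A^T ] [ x     ]   [-c ]
  [ A    0  ] [ lambda ] = [ b ]

Solving the linear system:
  x*      = (0.2247, -2.7753, 0.6742)
  lambda* = (9.7828, 9.7004)
  f(x*)   = 47.2528

x* = (0.2247, -2.7753, 0.6742), lambda* = (9.7828, 9.7004)


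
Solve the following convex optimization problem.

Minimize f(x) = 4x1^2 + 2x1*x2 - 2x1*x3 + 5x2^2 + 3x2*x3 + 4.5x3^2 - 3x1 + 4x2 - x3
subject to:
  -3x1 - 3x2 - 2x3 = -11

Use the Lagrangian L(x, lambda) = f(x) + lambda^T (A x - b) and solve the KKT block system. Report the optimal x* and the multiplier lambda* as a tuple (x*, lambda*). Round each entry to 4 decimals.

Form the Lagrangian:
  L(x, lambda) = (1/2) x^T Q x + c^T x + lambda^T (A x - b)
Stationarity (grad_x L = 0): Q x + c + A^T lambda = 0.
Primal feasibility: A x = b.

This gives the KKT block system:
  [ Q   A^T ] [ x     ]   [-c ]
  [ A    0  ] [ lambda ] = [ b ]

Solving the linear system:
  x*      = (2.5542, -0.0353, 1.7216)
  lambda* = (4.64)
  f(x*)   = 20.7574

x* = (2.5542, -0.0353, 1.7216), lambda* = (4.64)


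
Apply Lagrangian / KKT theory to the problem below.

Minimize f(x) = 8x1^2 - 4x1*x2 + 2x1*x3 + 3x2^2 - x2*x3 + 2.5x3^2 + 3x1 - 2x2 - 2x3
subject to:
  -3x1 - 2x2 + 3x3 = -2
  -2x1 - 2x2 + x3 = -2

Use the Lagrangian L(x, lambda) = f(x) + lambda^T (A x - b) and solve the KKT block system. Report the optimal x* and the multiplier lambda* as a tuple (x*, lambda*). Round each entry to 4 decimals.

Form the Lagrangian:
  L(x, lambda) = (1/2) x^T Q x + c^T x + lambda^T (A x - b)
Stationarity (grad_x L = 0): Q x + c + A^T lambda = 0.
Primal feasibility: A x = b.

This gives the KKT block system:
  [ Q   A^T ] [ x     ]   [-c ]
  [ A    0  ] [ lambda ] = [ b ]

Solving the linear system:
  x*      = (0.1872, 0.8596, 0.0936)
  lambda* = (0.4298, 0.7277)
  f(x*)   = 0.4851

x* = (0.1872, 0.8596, 0.0936), lambda* = (0.4298, 0.7277)


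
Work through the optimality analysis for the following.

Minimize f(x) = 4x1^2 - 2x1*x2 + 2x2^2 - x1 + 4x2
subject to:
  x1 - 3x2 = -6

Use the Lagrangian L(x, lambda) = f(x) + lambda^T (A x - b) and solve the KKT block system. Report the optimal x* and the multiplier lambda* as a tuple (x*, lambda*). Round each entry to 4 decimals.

Form the Lagrangian:
  L(x, lambda) = (1/2) x^T Q x + c^T x + lambda^T (A x - b)
Stationarity (grad_x L = 0): Q x + c + A^T lambda = 0.
Primal feasibility: A x = b.

This gives the KKT block system:
  [ Q   A^T ] [ x     ]   [-c ]
  [ A    0  ] [ lambda ] = [ b ]

Solving the linear system:
  x*      = (0.1406, 2.0469)
  lambda* = (3.9688)
  f(x*)   = 15.9297

x* = (0.1406, 2.0469), lambda* = (3.9688)


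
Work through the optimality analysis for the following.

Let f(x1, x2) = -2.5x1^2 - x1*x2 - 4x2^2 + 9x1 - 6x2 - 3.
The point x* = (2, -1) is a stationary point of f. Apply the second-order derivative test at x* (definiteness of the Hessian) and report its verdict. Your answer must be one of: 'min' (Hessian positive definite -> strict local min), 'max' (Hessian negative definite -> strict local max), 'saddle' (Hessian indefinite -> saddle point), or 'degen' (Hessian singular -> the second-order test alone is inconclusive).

Compute the Hessian H = grad^2 f:
  H = [[-5, -1], [-1, -8]]
Verify stationarity: grad f(x*) = H x* + g = (0, 0).
Eigenvalues of H: -8.3028, -4.6972.
Both eigenvalues < 0, so H is negative definite -> x* is a strict local max.

max


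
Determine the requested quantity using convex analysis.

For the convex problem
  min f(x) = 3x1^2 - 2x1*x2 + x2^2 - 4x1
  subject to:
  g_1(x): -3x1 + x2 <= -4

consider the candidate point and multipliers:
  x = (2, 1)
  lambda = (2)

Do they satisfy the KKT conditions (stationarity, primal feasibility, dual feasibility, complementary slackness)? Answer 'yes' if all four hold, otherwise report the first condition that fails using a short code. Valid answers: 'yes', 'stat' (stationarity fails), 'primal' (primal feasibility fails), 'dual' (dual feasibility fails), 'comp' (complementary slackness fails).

Gradient of f: grad f(x) = Q x + c = (6, -2)
Constraint values g_i(x) = a_i^T x - b_i:
  g_1((2, 1)) = -1
Stationarity residual: grad f(x) + sum_i lambda_i a_i = (0, 0)
  -> stationarity OK
Primal feasibility (all g_i <= 0): OK
Dual feasibility (all lambda_i >= 0): OK
Complementary slackness (lambda_i * g_i(x) = 0 for all i): FAILS

Verdict: the first failing condition is complementary_slackness -> comp.

comp


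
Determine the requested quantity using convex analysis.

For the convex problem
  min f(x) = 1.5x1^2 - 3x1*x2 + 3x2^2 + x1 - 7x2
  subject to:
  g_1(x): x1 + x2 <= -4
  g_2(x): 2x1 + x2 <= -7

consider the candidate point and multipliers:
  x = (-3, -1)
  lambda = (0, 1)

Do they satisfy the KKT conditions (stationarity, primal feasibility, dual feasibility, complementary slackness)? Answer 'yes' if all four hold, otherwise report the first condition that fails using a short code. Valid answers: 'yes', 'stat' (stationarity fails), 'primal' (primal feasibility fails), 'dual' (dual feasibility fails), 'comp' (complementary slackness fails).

Gradient of f: grad f(x) = Q x + c = (-5, -4)
Constraint values g_i(x) = a_i^T x - b_i:
  g_1((-3, -1)) = 0
  g_2((-3, -1)) = 0
Stationarity residual: grad f(x) + sum_i lambda_i a_i = (-3, -3)
  -> stationarity FAILS
Primal feasibility (all g_i <= 0): OK
Dual feasibility (all lambda_i >= 0): OK
Complementary slackness (lambda_i * g_i(x) = 0 for all i): OK

Verdict: the first failing condition is stationarity -> stat.

stat


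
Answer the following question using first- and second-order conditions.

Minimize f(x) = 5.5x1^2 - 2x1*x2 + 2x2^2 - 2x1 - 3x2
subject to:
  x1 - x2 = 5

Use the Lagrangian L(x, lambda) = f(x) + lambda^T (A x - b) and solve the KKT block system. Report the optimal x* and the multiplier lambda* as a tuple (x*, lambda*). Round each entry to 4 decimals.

Form the Lagrangian:
  L(x, lambda) = (1/2) x^T Q x + c^T x + lambda^T (A x - b)
Stationarity (grad_x L = 0): Q x + c + A^T lambda = 0.
Primal feasibility: A x = b.

This gives the KKT block system:
  [ Q   A^T ] [ x     ]   [-c ]
  [ A    0  ] [ lambda ] = [ b ]

Solving the linear system:
  x*      = (1.3636, -3.6364)
  lambda* = (-20.2727)
  f(x*)   = 54.7727

x* = (1.3636, -3.6364), lambda* = (-20.2727)


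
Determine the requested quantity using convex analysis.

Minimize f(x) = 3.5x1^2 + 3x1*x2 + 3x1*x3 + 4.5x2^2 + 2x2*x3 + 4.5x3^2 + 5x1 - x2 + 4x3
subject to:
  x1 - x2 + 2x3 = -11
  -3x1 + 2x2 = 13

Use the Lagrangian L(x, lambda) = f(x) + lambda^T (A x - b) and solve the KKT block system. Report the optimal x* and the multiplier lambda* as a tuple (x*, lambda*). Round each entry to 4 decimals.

Form the Lagrangian:
  L(x, lambda) = (1/2) x^T Q x + c^T x + lambda^T (A x - b)
Stationarity (grad_x L = 0): Q x + c + A^T lambda = 0.
Primal feasibility: A x = b.

This gives the KKT block system:
  [ Q   A^T ] [ x     ]   [-c ]
  [ A    0  ] [ lambda ] = [ b ]

Solving the linear system:
  x*      = (-2.4223, 2.8666, -2.8556)
  lambda* = (11.617, -0.102)
  f(x*)   = 51.3564

x* = (-2.4223, 2.8666, -2.8556), lambda* = (11.617, -0.102)


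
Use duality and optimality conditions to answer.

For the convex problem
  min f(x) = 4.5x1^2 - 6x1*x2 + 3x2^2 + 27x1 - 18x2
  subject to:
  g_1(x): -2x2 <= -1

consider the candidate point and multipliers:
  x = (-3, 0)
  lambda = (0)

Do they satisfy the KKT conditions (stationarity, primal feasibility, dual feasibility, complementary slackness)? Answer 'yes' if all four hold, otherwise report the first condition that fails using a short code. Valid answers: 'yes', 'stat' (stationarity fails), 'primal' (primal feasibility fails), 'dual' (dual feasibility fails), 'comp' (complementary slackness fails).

Gradient of f: grad f(x) = Q x + c = (0, 0)
Constraint values g_i(x) = a_i^T x - b_i:
  g_1((-3, 0)) = 1
Stationarity residual: grad f(x) + sum_i lambda_i a_i = (0, 0)
  -> stationarity OK
Primal feasibility (all g_i <= 0): FAILS
Dual feasibility (all lambda_i >= 0): OK
Complementary slackness (lambda_i * g_i(x) = 0 for all i): OK

Verdict: the first failing condition is primal_feasibility -> primal.

primal


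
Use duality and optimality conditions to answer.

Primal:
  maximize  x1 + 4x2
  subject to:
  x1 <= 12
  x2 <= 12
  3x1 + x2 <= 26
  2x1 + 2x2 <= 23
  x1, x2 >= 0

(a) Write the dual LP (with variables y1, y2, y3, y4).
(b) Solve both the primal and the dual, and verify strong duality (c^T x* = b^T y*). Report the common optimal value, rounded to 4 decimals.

The standard primal-dual pair for 'max c^T x s.t. A x <= b, x >= 0' is:
  Dual:  min b^T y  s.t.  A^T y >= c,  y >= 0.

So the dual LP is:
  minimize  12y1 + 12y2 + 26y3 + 23y4
  subject to:
    y1 + 3y3 + 2y4 >= 1
    y2 + y3 + 2y4 >= 4
    y1, y2, y3, y4 >= 0

Solving the primal: x* = (0, 11.5).
  primal value c^T x* = 46.
Solving the dual: y* = (0, 0, 0, 2).
  dual value b^T y* = 46.
Strong duality: c^T x* = b^T y*. Confirmed.

46


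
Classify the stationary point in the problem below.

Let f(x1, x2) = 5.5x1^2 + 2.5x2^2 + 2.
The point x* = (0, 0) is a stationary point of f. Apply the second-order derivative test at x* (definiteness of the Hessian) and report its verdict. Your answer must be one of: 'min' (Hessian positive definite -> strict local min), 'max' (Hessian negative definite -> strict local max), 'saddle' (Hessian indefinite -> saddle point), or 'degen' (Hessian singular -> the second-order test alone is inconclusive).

Compute the Hessian H = grad^2 f:
  H = [[11, 0], [0, 5]]
Verify stationarity: grad f(x*) = H x* + g = (0, 0).
Eigenvalues of H: 5, 11.
Both eigenvalues > 0, so H is positive definite -> x* is a strict local min.

min


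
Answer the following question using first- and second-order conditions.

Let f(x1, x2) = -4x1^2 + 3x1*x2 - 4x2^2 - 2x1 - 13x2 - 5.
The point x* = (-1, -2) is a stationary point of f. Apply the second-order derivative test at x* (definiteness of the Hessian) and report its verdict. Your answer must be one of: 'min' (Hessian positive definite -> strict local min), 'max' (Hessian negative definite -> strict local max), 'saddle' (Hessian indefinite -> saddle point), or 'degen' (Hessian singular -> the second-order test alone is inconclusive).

Compute the Hessian H = grad^2 f:
  H = [[-8, 3], [3, -8]]
Verify stationarity: grad f(x*) = H x* + g = (0, 0).
Eigenvalues of H: -11, -5.
Both eigenvalues < 0, so H is negative definite -> x* is a strict local max.

max


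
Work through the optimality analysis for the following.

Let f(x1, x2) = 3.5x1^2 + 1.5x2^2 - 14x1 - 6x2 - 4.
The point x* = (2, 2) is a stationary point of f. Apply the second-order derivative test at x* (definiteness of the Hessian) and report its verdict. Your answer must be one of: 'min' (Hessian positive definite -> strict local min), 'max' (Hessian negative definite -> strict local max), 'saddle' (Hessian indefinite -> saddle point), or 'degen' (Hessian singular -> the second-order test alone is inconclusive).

Compute the Hessian H = grad^2 f:
  H = [[7, 0], [0, 3]]
Verify stationarity: grad f(x*) = H x* + g = (0, 0).
Eigenvalues of H: 3, 7.
Both eigenvalues > 0, so H is positive definite -> x* is a strict local min.

min


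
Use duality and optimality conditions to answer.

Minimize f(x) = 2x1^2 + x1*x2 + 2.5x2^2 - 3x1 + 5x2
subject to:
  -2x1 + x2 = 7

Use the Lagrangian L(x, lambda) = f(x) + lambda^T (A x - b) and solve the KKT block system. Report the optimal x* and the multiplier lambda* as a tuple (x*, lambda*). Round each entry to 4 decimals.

Form the Lagrangian:
  L(x, lambda) = (1/2) x^T Q x + c^T x + lambda^T (A x - b)
Stationarity (grad_x L = 0): Q x + c + A^T lambda = 0.
Primal feasibility: A x = b.

This gives the KKT block system:
  [ Q   A^T ] [ x     ]   [-c ]
  [ A    0  ] [ lambda ] = [ b ]

Solving the linear system:
  x*      = (-3, 1)
  lambda* = (-7)
  f(x*)   = 31.5

x* = (-3, 1), lambda* = (-7)


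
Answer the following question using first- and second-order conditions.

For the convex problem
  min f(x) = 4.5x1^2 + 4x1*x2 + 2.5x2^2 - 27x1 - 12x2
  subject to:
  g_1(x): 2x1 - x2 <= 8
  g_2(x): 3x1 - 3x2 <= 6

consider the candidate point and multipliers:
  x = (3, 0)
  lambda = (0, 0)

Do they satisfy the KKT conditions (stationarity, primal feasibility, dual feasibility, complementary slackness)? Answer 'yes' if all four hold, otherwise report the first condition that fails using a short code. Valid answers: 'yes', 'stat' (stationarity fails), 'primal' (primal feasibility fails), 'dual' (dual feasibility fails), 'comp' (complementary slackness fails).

Gradient of f: grad f(x) = Q x + c = (0, 0)
Constraint values g_i(x) = a_i^T x - b_i:
  g_1((3, 0)) = -2
  g_2((3, 0)) = 3
Stationarity residual: grad f(x) + sum_i lambda_i a_i = (0, 0)
  -> stationarity OK
Primal feasibility (all g_i <= 0): FAILS
Dual feasibility (all lambda_i >= 0): OK
Complementary slackness (lambda_i * g_i(x) = 0 for all i): OK

Verdict: the first failing condition is primal_feasibility -> primal.

primal


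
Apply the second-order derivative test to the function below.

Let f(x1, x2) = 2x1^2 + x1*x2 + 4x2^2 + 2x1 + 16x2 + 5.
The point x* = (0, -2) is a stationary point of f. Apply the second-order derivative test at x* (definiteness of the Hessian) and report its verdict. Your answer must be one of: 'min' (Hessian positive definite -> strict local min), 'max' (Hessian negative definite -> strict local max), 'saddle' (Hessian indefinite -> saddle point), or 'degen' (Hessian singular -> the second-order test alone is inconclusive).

Compute the Hessian H = grad^2 f:
  H = [[4, 1], [1, 8]]
Verify stationarity: grad f(x*) = H x* + g = (0, 0).
Eigenvalues of H: 3.7639, 8.2361.
Both eigenvalues > 0, so H is positive definite -> x* is a strict local min.

min


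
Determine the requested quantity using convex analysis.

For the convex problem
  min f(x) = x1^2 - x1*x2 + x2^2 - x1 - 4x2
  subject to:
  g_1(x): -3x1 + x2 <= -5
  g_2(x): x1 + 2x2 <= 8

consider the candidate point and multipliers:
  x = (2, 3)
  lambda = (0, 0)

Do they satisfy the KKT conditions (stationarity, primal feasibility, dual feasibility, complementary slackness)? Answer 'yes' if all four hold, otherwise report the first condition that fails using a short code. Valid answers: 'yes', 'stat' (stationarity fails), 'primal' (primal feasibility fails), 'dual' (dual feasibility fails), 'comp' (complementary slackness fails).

Gradient of f: grad f(x) = Q x + c = (0, 0)
Constraint values g_i(x) = a_i^T x - b_i:
  g_1((2, 3)) = 2
  g_2((2, 3)) = 0
Stationarity residual: grad f(x) + sum_i lambda_i a_i = (0, 0)
  -> stationarity OK
Primal feasibility (all g_i <= 0): FAILS
Dual feasibility (all lambda_i >= 0): OK
Complementary slackness (lambda_i * g_i(x) = 0 for all i): OK

Verdict: the first failing condition is primal_feasibility -> primal.

primal


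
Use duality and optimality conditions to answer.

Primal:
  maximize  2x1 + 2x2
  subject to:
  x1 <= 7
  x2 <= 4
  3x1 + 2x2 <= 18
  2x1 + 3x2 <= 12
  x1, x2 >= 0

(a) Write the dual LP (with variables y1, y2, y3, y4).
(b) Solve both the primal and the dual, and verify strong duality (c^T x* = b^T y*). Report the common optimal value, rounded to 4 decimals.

The standard primal-dual pair for 'max c^T x s.t. A x <= b, x >= 0' is:
  Dual:  min b^T y  s.t.  A^T y >= c,  y >= 0.

So the dual LP is:
  minimize  7y1 + 4y2 + 18y3 + 12y4
  subject to:
    y1 + 3y3 + 2y4 >= 2
    y2 + 2y3 + 3y4 >= 2
    y1, y2, y3, y4 >= 0

Solving the primal: x* = (6, 0).
  primal value c^T x* = 12.
Solving the dual: y* = (0, 0, 0, 1).
  dual value b^T y* = 12.
Strong duality: c^T x* = b^T y*. Confirmed.

12


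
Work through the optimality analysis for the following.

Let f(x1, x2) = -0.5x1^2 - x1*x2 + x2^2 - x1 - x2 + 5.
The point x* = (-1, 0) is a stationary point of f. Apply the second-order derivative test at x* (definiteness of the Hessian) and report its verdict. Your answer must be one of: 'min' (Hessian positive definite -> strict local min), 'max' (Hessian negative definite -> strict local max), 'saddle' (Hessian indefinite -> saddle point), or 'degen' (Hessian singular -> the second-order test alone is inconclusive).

Compute the Hessian H = grad^2 f:
  H = [[-1, -1], [-1, 2]]
Verify stationarity: grad f(x*) = H x* + g = (0, 0).
Eigenvalues of H: -1.3028, 2.3028.
Eigenvalues have mixed signs, so H is indefinite -> x* is a saddle point.

saddle


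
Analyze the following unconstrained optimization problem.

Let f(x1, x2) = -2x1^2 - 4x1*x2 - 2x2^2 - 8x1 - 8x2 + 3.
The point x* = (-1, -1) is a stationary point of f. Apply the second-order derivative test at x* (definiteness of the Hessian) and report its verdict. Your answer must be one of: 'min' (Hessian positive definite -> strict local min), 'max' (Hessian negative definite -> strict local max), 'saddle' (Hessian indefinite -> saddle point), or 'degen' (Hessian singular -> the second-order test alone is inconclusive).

Compute the Hessian H = grad^2 f:
  H = [[-4, -4], [-4, -4]]
Verify stationarity: grad f(x*) = H x* + g = (0, 0).
Eigenvalues of H: -8, 0.
H has a zero eigenvalue (singular; negative semidefinite but not definite), so H is neither positive definite, negative definite, nor indefinite. The second-order test alone is inconclusive -> degen.
(Indeed, f is constant along the null direction of H through x*, so x* is not a strict local extremum.)

degen


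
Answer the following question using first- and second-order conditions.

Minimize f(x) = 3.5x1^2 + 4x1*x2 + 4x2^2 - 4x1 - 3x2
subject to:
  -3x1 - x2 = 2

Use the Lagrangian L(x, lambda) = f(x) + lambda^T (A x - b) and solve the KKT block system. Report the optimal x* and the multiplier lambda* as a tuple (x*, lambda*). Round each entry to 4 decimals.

Form the Lagrangian:
  L(x, lambda) = (1/2) x^T Q x + c^T x + lambda^T (A x - b)
Stationarity (grad_x L = 0): Q x + c + A^T lambda = 0.
Primal feasibility: A x = b.

This gives the KKT block system:
  [ Q   A^T ] [ x     ]   [-c ]
  [ A    0  ] [ lambda ] = [ b ]

Solving the linear system:
  x*      = (-0.8182, 0.4545)
  lambda* = (-2.6364)
  f(x*)   = 3.5909

x* = (-0.8182, 0.4545), lambda* = (-2.6364)


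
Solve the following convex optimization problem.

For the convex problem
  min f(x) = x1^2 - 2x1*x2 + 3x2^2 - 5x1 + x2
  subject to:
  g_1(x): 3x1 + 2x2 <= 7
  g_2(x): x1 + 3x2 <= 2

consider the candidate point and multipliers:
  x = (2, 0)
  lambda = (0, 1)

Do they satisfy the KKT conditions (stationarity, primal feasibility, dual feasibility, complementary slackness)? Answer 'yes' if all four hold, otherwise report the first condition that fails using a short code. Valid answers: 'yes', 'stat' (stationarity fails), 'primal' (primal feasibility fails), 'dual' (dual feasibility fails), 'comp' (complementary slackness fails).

Gradient of f: grad f(x) = Q x + c = (-1, -3)
Constraint values g_i(x) = a_i^T x - b_i:
  g_1((2, 0)) = -1
  g_2((2, 0)) = 0
Stationarity residual: grad f(x) + sum_i lambda_i a_i = (0, 0)
  -> stationarity OK
Primal feasibility (all g_i <= 0): OK
Dual feasibility (all lambda_i >= 0): OK
Complementary slackness (lambda_i * g_i(x) = 0 for all i): OK

Verdict: yes, KKT holds.

yes


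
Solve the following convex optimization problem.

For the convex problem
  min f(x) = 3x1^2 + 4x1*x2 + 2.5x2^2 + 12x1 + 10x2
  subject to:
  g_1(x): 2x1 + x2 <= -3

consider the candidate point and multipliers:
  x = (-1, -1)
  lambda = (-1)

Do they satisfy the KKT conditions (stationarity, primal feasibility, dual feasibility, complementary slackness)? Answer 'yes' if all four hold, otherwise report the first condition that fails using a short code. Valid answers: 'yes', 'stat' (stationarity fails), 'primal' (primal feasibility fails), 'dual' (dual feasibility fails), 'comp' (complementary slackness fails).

Gradient of f: grad f(x) = Q x + c = (2, 1)
Constraint values g_i(x) = a_i^T x - b_i:
  g_1((-1, -1)) = 0
Stationarity residual: grad f(x) + sum_i lambda_i a_i = (0, 0)
  -> stationarity OK
Primal feasibility (all g_i <= 0): OK
Dual feasibility (all lambda_i >= 0): FAILS
Complementary slackness (lambda_i * g_i(x) = 0 for all i): OK

Verdict: the first failing condition is dual_feasibility -> dual.

dual


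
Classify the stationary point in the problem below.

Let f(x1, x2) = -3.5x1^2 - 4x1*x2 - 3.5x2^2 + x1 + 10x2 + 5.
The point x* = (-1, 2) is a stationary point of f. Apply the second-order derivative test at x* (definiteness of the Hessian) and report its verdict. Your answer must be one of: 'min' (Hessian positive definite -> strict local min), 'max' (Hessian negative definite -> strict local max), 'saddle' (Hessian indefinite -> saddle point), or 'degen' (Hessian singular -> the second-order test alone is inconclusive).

Compute the Hessian H = grad^2 f:
  H = [[-7, -4], [-4, -7]]
Verify stationarity: grad f(x*) = H x* + g = (0, 0).
Eigenvalues of H: -11, -3.
Both eigenvalues < 0, so H is negative definite -> x* is a strict local max.

max


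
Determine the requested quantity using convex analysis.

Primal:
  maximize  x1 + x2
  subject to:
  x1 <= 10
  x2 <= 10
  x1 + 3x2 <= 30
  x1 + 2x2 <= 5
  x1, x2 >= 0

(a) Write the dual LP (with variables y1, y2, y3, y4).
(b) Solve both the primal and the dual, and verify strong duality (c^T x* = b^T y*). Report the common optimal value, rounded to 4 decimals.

The standard primal-dual pair for 'max c^T x s.t. A x <= b, x >= 0' is:
  Dual:  min b^T y  s.t.  A^T y >= c,  y >= 0.

So the dual LP is:
  minimize  10y1 + 10y2 + 30y3 + 5y4
  subject to:
    y1 + y3 + y4 >= 1
    y2 + 3y3 + 2y4 >= 1
    y1, y2, y3, y4 >= 0

Solving the primal: x* = (5, 0).
  primal value c^T x* = 5.
Solving the dual: y* = (0, 0, 0, 1).
  dual value b^T y* = 5.
Strong duality: c^T x* = b^T y*. Confirmed.

5


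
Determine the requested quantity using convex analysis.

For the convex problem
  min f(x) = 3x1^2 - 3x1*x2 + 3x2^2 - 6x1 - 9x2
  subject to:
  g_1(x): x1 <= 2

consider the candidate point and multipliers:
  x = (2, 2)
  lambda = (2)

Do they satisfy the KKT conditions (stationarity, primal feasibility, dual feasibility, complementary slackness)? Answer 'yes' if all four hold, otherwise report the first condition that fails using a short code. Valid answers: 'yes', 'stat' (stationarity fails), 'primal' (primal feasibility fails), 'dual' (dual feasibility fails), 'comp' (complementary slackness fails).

Gradient of f: grad f(x) = Q x + c = (0, -3)
Constraint values g_i(x) = a_i^T x - b_i:
  g_1((2, 2)) = 0
Stationarity residual: grad f(x) + sum_i lambda_i a_i = (2, -3)
  -> stationarity FAILS
Primal feasibility (all g_i <= 0): OK
Dual feasibility (all lambda_i >= 0): OK
Complementary slackness (lambda_i * g_i(x) = 0 for all i): OK

Verdict: the first failing condition is stationarity -> stat.

stat


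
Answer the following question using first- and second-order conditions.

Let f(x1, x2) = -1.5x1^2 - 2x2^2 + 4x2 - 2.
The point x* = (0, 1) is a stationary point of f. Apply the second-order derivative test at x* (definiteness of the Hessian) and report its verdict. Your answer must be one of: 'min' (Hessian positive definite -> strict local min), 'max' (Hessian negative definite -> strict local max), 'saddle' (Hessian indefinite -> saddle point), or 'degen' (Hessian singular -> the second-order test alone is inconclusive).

Compute the Hessian H = grad^2 f:
  H = [[-3, 0], [0, -4]]
Verify stationarity: grad f(x*) = H x* + g = (0, 0).
Eigenvalues of H: -4, -3.
Both eigenvalues < 0, so H is negative definite -> x* is a strict local max.

max


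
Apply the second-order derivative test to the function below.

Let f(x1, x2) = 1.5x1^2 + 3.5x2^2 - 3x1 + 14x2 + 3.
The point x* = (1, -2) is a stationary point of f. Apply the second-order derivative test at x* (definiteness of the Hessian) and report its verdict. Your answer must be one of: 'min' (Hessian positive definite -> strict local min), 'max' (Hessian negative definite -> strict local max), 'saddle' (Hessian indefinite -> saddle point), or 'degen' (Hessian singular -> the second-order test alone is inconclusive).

Compute the Hessian H = grad^2 f:
  H = [[3, 0], [0, 7]]
Verify stationarity: grad f(x*) = H x* + g = (0, 0).
Eigenvalues of H: 3, 7.
Both eigenvalues > 0, so H is positive definite -> x* is a strict local min.

min
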